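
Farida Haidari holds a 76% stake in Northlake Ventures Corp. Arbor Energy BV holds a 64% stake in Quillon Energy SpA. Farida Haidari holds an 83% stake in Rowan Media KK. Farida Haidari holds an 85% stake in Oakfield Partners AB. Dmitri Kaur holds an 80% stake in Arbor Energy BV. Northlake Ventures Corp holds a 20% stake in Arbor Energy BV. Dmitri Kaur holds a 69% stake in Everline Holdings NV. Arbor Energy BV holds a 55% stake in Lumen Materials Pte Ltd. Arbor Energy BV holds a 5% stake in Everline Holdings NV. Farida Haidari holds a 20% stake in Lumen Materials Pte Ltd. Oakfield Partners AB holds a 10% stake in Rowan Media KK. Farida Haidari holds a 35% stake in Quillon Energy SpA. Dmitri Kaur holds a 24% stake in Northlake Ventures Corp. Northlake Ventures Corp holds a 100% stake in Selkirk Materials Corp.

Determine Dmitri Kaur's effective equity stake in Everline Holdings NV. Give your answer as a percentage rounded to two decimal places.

Dmitri reaches Everline along 3 paths.
Direct stake: 69% = 69%.
Via Arbor: 80% × 5% = 4%.
Via Northlake → Arbor: 24% × 20% × 5% = 0.24%.
Total: 69% + 4% + 0.24% = 73.24%.

73.24%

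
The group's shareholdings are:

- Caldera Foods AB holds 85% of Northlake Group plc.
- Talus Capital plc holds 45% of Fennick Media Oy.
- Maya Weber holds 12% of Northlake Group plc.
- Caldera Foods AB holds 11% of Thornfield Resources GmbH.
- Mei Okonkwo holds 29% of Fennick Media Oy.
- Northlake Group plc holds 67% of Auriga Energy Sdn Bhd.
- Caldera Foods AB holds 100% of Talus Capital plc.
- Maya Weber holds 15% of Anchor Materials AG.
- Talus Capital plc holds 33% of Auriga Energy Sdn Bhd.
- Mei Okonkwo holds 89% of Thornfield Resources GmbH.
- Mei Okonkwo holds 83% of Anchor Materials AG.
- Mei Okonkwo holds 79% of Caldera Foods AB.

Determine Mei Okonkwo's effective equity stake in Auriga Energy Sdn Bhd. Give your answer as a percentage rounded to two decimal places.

71.06%

Mei reaches Auriga along 2 paths.
Via Caldera → Northlake: 79% × 85% × 67% = 44.9905%.
Via Caldera → Talus: 79% × 100% × 33% = 26.07%.
Total: 44.9905% + 26.07% = 71.0605%.
Rounded: 71.06%.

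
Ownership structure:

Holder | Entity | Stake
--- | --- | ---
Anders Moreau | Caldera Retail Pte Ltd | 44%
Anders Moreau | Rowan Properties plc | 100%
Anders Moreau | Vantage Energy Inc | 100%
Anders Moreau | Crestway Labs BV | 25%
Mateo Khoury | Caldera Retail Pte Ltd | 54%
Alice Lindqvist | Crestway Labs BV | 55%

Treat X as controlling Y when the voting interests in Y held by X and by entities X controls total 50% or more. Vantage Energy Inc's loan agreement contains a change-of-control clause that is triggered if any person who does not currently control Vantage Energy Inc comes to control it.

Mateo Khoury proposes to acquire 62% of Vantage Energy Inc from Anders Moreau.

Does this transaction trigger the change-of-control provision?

The purchase adds only to Mateo's holdings (Anders's stake shrinks), so Mateo is the only person who could newly come to control Vantage.
Mateo holds 54% of Caldera, so Mateo controls Caldera.
Neither Mateo nor any entity Mateo controls holds any voting interest in Vantage.
So before the transaction, Mateo does not control Vantage.
After the purchase, Mateo holds 62% of Vantage directly, and Anders's stake falls to 38%.
Mateo holds 62% of Vantage, so Mateo controls Vantage.
Mateo did not control Vantage before and does after, so the clause is triggered.

Yes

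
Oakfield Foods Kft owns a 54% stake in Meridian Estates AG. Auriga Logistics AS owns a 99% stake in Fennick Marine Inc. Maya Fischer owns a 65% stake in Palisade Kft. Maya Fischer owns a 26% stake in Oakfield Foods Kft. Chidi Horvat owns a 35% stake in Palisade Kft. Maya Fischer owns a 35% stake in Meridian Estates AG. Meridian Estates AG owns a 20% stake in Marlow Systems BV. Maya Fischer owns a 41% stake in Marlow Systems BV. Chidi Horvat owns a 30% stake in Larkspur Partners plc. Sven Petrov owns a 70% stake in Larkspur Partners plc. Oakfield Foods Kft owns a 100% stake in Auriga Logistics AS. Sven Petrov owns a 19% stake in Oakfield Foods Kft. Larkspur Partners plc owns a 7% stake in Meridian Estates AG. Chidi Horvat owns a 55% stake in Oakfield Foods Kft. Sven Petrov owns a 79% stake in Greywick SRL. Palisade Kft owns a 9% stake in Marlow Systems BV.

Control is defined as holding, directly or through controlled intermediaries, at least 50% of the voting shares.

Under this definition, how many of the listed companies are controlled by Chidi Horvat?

4

Chidi holds 55% of Oakfield, so Chidi controls Oakfield.
Oakfield holds 54% of Meridian, so Chidi controls Meridian.
Oakfield holds 100% of Auriga, so Chidi controls Auriga.
Auriga holds 99% of Fennick, so Chidi controls Fennick.
No other company's threshold is met.
Chidi controls 4 companies.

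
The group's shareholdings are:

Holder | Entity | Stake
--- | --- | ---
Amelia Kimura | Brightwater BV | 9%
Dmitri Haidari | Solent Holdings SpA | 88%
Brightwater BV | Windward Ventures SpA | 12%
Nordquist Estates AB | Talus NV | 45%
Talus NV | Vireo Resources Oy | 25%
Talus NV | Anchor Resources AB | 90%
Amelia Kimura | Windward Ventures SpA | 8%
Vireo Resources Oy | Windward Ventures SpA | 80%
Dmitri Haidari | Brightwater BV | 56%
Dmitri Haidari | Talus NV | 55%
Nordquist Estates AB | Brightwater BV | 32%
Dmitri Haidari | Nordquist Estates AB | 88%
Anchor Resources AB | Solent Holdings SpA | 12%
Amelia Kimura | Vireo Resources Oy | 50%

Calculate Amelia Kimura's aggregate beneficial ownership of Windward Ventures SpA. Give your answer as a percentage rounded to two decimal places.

Amelia reaches Windward along 3 paths.
Direct stake: 8% = 8%.
Via Vireo: 50% × 80% = 40%.
Via Brightwater: 9% × 12% = 1.08%.
Total: 8% + 40% + 1.08% = 49.08%.

49.08%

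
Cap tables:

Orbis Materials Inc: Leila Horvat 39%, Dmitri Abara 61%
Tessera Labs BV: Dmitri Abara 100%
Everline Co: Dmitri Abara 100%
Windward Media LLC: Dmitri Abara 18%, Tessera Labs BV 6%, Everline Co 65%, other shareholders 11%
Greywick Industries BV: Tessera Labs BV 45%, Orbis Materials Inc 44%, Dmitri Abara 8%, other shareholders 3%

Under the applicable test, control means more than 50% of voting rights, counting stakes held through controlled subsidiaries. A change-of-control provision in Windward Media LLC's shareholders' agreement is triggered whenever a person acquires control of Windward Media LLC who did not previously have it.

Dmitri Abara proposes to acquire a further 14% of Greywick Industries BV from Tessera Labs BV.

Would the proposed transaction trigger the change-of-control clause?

No

The purchase adds only to Dmitri's holdings (Tessera's stake shrinks), so Dmitri is the only person who could newly come to control Windward.
Dmitri holds 100% of Everline, so Dmitri controls Everline.
Dmitri holds 100% of Tessera, so Dmitri controls Tessera.
Dmitri and Tessera and Everline together hold 18% + 6% + 65% = 89% of Windward, so Dmitri controls Windward.
So Dmitri already controls Windward before the transaction.
After the purchase, Dmitri's direct stake in Greywick rises to 8% + 14% = 22%, and Tessera's stake falls to 31%.
Dmitri controlled Windward already, so this is not a new person acquiring control; every other person's position is unchanged or reduced.
No new person acquires control, so the clause is not triggered.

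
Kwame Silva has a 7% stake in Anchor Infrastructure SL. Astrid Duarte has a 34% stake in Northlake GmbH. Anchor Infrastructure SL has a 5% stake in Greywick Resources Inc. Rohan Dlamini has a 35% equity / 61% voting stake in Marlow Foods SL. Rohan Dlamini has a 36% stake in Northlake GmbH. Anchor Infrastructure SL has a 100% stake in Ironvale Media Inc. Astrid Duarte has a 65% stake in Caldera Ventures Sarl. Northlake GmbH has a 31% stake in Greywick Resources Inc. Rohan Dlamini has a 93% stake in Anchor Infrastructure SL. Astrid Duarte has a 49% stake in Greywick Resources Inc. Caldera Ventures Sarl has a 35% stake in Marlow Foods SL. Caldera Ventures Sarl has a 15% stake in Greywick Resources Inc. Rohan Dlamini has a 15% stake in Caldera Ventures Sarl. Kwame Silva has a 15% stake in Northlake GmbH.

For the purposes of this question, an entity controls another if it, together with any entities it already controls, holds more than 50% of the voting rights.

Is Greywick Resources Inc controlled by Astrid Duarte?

Yes

Astrid holds 65% of Caldera, so Astrid controls Caldera.
Caldera and Astrid together hold 15% + 49% = 64% of Greywick, so Astrid controls Greywick.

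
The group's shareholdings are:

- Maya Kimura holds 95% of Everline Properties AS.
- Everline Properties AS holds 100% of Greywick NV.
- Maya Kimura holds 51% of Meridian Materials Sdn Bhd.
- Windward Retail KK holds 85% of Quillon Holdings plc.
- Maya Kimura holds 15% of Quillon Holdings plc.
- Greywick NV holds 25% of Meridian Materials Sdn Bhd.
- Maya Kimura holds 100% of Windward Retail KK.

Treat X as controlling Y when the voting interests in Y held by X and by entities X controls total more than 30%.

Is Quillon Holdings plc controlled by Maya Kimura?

Maya holds 100% of Windward, so Maya controls Windward.
Maya and Windward together hold 15% + 85% = 100% of Quillon, so Maya controls Quillon.

Yes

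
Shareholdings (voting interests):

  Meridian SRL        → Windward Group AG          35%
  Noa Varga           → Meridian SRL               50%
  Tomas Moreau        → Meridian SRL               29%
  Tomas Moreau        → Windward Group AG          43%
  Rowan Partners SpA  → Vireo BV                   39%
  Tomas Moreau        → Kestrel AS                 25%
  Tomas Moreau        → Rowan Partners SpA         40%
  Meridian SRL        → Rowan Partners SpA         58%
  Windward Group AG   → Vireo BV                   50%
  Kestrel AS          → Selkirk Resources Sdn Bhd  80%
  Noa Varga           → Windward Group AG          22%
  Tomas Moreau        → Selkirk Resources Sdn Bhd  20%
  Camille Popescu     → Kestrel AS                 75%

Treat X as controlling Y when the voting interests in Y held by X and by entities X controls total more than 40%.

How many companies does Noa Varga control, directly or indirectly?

Noa holds 50% of Meridian, so Noa controls Meridian.
Meridian holds 58% of Rowan, so Noa controls Rowan.
Meridian and Noa together hold 35% + 22% = 57% of Windward, so Noa controls Windward.
Rowan and Windward together hold 39% + 50% = 89% of Vireo, so Noa controls Vireo.
No other company's threshold is met.
Noa controls 4 companies.

4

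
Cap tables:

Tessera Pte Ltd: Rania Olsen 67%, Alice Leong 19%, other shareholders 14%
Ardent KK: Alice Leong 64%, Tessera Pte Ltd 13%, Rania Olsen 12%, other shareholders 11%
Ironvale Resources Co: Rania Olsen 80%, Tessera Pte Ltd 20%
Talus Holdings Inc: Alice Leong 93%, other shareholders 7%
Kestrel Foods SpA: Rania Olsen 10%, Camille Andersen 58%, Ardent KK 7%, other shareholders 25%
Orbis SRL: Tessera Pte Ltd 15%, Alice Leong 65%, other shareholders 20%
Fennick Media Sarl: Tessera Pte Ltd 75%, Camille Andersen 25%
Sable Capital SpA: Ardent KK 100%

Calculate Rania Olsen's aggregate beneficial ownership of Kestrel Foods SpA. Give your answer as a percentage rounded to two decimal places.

Rania reaches Kestrel along 3 paths.
Direct stake: 10% = 10%.
Via Tessera → Ardent: 67% × 13% × 7% = 0.6097%.
Via Ardent: 12% × 7% = 0.84%.
Total: 10% + 0.6097% + 0.84% = 11.4497%.
Rounded: 11.45%.

11.45%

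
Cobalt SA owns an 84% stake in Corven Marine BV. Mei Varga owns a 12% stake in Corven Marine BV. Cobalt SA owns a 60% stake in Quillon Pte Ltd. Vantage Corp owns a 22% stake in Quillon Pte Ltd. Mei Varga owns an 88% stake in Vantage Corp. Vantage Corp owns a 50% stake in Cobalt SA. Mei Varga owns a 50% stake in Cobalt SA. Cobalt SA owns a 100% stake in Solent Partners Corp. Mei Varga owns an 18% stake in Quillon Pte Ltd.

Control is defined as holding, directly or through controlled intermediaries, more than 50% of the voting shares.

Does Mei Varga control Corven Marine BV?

Yes

Mei holds 88% of Vantage, so Mei controls Vantage.
Vantage and Mei together hold 50% + 50% = 100% of Cobalt, so Mei controls Cobalt.
Cobalt and Mei together hold 84% + 12% = 96% of Corven, so Mei controls Corven.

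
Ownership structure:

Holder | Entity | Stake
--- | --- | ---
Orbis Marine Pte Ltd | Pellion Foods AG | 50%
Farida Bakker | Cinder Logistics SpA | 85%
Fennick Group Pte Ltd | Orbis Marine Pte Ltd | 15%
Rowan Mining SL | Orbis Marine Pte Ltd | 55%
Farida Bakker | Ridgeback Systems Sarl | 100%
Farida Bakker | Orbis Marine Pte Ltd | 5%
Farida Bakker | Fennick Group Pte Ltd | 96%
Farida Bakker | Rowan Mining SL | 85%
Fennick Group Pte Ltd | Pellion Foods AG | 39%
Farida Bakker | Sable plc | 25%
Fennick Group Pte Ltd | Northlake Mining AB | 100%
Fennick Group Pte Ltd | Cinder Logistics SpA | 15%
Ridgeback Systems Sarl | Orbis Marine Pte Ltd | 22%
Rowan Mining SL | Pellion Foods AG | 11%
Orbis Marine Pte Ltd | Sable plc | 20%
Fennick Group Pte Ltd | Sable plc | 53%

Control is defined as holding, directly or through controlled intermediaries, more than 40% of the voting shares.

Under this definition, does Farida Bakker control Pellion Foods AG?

Yes

Farida holds 85% of Rowan, so Farida controls Rowan.
Farida holds 96% of Fennick, so Farida controls Fennick.
Farida holds 100% of Ridgeback, so Farida controls Ridgeback.
Ridgeback and Rowan and Fennick and Farida together hold 22% + 55% + 15% + 5% = 97% of Orbis, so Farida controls Orbis.
Orbis and Rowan and Fennick together hold 50% + 11% + 39% = 100% of Pellion, so Farida controls Pellion.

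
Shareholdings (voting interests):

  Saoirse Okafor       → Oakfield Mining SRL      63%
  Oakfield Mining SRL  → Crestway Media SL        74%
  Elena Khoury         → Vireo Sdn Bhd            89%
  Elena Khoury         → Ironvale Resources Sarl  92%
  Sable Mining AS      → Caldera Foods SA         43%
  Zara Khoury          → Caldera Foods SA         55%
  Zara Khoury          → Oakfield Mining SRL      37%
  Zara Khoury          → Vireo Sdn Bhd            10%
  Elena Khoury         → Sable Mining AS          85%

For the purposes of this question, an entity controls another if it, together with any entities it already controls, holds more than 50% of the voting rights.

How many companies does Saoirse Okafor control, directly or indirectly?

2

Saoirse holds 63% of Oakfield, so Saoirse controls Oakfield.
Oakfield holds 74% of Crestway, so Saoirse controls Crestway.
No other company's threshold is met.
Saoirse controls 2 companies.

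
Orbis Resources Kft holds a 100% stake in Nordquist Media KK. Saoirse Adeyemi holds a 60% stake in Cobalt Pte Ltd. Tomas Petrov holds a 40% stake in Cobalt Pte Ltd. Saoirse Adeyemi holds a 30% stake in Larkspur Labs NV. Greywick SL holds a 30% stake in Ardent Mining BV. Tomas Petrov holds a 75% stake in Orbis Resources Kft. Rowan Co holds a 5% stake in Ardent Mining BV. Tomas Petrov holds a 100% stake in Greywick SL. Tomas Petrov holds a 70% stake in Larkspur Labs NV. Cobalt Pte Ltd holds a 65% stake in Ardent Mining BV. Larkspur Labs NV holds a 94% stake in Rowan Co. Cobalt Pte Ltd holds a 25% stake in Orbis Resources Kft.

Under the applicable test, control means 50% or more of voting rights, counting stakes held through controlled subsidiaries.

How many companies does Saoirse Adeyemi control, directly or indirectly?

2

Saoirse holds 60% of Cobalt, so Saoirse controls Cobalt.
Cobalt holds 65% of Ardent, so Saoirse controls Ardent.
No other company's threshold is met.
Saoirse controls 2 companies.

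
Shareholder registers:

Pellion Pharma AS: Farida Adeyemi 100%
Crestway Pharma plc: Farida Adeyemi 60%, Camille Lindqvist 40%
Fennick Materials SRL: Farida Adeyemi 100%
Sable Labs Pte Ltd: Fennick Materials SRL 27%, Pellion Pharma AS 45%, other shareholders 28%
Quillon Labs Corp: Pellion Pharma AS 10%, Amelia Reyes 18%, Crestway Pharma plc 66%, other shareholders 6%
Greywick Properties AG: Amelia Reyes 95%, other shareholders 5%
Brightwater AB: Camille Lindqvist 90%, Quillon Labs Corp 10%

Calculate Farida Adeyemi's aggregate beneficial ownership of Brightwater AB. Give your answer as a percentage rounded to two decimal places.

4.96%

Farida reaches Brightwater along 2 paths.
Via Pellion → Quillon: 100% × 10% × 10% = 1%.
Via Crestway → Quillon: 60% × 66% × 10% = 3.96%.
Total: 1% + 3.96% = 4.96%.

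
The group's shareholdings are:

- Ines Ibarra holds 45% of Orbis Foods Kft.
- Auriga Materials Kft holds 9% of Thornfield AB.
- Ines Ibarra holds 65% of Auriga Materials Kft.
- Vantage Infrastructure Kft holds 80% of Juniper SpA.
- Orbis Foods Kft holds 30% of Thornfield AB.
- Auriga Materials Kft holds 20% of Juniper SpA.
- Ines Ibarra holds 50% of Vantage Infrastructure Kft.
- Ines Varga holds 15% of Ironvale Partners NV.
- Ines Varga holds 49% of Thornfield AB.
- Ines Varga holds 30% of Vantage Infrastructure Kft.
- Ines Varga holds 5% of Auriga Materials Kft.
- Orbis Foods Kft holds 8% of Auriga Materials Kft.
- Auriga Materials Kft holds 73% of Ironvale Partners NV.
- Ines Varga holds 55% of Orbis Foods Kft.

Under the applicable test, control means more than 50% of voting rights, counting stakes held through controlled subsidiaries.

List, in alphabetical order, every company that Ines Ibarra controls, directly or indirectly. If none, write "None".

Auriga Materials Kft, Ironvale Partners NV

Ines Ibarra holds 65% of Auriga, so Ines Ibarra controls Auriga.
Auriga holds 73% of Ironvale, so Ines Ibarra controls Ironvale.
No other company's threshold is met.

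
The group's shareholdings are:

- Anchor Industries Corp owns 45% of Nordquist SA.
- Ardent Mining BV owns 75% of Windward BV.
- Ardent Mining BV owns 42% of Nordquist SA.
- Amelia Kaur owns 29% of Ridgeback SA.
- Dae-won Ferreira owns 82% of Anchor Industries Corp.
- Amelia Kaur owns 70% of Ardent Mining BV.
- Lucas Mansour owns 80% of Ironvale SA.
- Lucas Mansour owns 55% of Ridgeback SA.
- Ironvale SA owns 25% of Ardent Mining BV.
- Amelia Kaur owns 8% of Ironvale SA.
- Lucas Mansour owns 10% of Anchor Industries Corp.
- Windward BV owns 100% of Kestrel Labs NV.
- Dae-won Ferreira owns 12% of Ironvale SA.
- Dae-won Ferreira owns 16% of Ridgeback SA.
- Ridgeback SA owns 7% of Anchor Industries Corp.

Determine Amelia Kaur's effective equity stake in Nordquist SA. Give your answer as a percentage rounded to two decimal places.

31.15%

Amelia reaches Nordquist along 3 paths.
Via Ridgeback → Anchor: 29% × 7% × 45% = 0.9135%.
Via Ardent: 70% × 42% = 29.4%.
Via Ironvale → Ardent: 8% × 25% × 42% = 0.84%.
Total: 0.9135% + 29.4% + 0.84% = 31.1535%.
Rounded: 31.15%.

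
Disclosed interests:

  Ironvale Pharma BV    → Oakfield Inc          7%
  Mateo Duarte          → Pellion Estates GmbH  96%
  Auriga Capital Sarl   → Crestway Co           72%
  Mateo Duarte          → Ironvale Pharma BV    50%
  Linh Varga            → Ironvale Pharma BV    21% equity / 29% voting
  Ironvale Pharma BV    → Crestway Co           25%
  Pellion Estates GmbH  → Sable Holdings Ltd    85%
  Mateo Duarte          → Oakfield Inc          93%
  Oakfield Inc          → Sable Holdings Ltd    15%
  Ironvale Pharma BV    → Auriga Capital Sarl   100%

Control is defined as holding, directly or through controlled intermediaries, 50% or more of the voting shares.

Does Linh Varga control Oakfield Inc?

No

Linh's largest direct stake is 29% in Ironvale, which does not meet the threshold, so Linh controls no company.
Neither Linh nor any entity Linh controls holds any voting interest in Oakfield.
So Linh does not control Oakfield.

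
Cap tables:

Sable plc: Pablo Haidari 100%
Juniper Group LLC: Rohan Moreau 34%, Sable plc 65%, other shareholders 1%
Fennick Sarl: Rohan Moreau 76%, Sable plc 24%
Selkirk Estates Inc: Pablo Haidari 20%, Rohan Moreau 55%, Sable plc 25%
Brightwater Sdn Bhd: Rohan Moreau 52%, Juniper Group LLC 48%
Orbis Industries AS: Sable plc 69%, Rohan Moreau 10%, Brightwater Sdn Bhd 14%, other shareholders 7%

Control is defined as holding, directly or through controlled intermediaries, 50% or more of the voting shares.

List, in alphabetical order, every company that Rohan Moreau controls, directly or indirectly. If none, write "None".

Rohan holds 76% of Fennick, so Rohan controls Fennick.
Rohan holds 55% of Selkirk, so Rohan controls Selkirk.
Rohan holds 52% of Brightwater, so Rohan controls Brightwater.
No other company's threshold is met.

Brightwater Sdn Bhd, Fennick Sarl, Selkirk Estates Inc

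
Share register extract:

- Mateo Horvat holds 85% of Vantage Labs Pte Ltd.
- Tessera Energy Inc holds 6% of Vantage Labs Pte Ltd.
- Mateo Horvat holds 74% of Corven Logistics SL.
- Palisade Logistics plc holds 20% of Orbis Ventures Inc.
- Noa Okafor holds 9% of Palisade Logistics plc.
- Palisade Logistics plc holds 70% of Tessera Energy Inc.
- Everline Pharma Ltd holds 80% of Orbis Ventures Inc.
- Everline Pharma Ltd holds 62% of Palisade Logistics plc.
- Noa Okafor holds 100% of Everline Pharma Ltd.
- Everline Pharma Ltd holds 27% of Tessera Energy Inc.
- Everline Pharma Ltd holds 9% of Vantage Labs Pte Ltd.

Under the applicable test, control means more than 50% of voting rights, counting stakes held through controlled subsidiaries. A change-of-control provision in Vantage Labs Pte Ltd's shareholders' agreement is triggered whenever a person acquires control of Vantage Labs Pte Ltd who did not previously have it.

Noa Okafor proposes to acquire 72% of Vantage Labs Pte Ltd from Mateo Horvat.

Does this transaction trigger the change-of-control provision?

Yes

The purchase adds only to Noa's holdings (Mateo's stake shrinks), so Noa is the only person who could newly come to control Vantage.
Noa holds 100% of Everline, so Noa controls Everline.
Noa and Everline together hold 9% + 62% = 71% of Palisade, so Noa controls Palisade.
Palisade and Everline together hold 70% + 27% = 97% of Tessera, so Noa controls Tessera.
Everline and Palisade together hold 80% + 20% = 100% of Orbis, so Noa controls Orbis.
In Vantage, Noa's side holds only 6% + 9% = 15%, not > 50%.
So before the transaction, Noa does not control Vantage.
After the purchase, Noa holds 72% of Vantage directly, and Mateo's stake falls to 13%.
Tessera and Everline and Noa together hold 6% + 9% + 72% = 87% of Vantage, so Noa controls Vantage.
Noa did not control Vantage before and does after, so the clause is triggered.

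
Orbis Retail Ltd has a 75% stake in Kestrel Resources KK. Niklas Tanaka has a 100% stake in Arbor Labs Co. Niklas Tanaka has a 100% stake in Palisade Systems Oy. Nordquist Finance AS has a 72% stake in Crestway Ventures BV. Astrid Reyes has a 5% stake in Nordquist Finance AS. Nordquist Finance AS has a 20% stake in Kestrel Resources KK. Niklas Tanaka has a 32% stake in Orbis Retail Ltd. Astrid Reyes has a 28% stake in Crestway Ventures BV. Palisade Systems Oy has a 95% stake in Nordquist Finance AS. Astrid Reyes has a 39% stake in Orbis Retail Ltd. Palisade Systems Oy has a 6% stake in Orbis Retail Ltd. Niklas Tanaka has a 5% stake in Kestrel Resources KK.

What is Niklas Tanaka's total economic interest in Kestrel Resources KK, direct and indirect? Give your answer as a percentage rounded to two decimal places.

52.50%

Niklas reaches Kestrel along 4 paths.
Via Palisade → Nordquist: 100% × 95% × 20% = 19%.
Via Orbis: 32% × 75% = 24%.
Via Palisade → Orbis: 100% × 6% × 75% = 4.5%.
Direct stake: 5% = 5%.
Total: 19% + 24% + 4.5% + 5% = 52.5%.
Rounded: 52.50%.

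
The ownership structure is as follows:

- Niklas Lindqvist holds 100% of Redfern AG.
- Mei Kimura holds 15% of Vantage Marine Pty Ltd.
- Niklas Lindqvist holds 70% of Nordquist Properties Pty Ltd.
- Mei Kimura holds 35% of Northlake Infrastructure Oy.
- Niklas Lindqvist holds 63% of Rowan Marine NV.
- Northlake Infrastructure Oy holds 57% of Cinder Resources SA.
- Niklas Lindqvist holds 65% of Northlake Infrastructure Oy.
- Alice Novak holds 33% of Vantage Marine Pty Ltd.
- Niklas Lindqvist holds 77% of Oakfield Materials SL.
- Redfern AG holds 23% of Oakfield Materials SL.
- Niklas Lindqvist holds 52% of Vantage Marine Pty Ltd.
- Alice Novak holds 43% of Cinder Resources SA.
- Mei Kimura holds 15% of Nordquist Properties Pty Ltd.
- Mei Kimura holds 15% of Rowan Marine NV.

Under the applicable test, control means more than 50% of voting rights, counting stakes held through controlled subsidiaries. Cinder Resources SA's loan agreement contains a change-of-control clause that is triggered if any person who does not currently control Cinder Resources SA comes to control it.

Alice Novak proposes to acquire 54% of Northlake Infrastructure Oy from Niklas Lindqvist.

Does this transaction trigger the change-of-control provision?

The purchase adds only to Alice's holdings (Niklas's stake shrinks), so Alice is the only person who could newly come to control Cinder.
Alice's largest direct stake is 43% in Cinder, which does not meet the threshold, so Alice controls no company.
In Cinder, Alice's side holds only 43%, not > 50%.
So before the transaction, Alice does not control Cinder.
After the purchase, Alice holds 54% of Northlake directly, and Niklas's stake falls to 11%.
Alice holds 54% of Northlake, so Alice controls Northlake.
Alice and Northlake together hold 43% + 57% = 100% of Cinder, so Alice controls Cinder.
Alice did not control Cinder before and does after, so the clause is triggered.

Yes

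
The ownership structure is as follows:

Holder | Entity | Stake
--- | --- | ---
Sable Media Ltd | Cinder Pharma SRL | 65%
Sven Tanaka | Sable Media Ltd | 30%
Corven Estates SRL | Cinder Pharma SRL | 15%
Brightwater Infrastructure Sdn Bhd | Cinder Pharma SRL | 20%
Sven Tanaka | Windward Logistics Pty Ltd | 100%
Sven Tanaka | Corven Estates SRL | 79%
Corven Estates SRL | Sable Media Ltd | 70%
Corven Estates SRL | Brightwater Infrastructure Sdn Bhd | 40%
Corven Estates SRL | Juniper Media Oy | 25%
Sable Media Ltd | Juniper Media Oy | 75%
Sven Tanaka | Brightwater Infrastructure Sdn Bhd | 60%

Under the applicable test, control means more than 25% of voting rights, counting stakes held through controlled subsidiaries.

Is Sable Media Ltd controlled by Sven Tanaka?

Yes

Sven holds 79% of Corven, so Sven controls Corven.
Corven and Sven together hold 70% + 30% = 100% of Sable, so Sven controls Sable.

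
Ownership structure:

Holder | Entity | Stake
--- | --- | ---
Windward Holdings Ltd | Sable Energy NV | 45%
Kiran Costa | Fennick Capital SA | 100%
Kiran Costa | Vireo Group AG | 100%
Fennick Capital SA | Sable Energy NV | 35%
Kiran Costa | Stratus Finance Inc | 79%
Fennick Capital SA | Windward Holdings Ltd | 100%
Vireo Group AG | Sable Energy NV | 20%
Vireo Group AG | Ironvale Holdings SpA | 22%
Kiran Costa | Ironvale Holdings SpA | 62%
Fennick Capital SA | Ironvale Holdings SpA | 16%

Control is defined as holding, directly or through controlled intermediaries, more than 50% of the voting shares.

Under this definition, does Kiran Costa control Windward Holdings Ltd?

Kiran holds 100% of Fennick, so Kiran controls Fennick.
Fennick holds 100% of Windward, so Kiran controls Windward.

Yes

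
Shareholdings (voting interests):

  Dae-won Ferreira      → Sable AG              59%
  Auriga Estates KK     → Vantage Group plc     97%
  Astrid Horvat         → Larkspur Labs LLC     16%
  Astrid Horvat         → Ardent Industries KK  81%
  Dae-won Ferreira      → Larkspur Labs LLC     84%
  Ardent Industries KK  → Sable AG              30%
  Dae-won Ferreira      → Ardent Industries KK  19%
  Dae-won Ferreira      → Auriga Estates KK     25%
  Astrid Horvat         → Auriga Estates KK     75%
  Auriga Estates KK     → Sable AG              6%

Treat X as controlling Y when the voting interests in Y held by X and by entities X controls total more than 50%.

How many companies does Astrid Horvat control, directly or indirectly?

Astrid holds 75% of Auriga, so Astrid controls Auriga.
Astrid holds 81% of Ardent, so Astrid controls Ardent.
Auriga holds 97% of Vantage, so Astrid controls Vantage.
No other company's threshold is met.
Astrid controls 3 companies.

3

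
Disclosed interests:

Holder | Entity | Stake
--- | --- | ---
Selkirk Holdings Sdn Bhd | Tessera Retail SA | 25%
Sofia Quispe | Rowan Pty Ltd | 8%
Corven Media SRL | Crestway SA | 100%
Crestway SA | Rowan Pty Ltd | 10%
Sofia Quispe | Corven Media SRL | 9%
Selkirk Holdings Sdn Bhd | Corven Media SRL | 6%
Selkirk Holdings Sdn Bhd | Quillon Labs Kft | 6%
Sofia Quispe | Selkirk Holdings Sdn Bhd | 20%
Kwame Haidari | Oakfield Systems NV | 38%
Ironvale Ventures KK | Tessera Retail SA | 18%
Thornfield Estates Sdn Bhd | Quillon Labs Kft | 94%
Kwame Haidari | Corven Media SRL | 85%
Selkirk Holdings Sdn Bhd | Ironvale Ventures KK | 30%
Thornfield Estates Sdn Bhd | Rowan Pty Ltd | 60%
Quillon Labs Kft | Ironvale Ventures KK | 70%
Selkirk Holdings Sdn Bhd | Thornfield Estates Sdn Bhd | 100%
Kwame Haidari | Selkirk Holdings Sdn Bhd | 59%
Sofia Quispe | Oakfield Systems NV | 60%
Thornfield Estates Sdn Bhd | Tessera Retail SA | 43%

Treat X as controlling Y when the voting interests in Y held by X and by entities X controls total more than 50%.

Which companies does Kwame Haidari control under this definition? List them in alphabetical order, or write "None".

Corven Media SRL, Crestway SA, Ironvale Ventures KK, Quillon Labs Kft, Rowan Pty Ltd, Selkirk Holdings Sdn Bhd, Tessera Retail SA, Thornfield Estates Sdn Bhd

Kwame holds 59% of Selkirk, so Kwame controls Selkirk.
Kwame and Selkirk together hold 85% + 6% = 91% of Corven, so Kwame controls Corven.
Selkirk holds 100% of Thornfield, so Kwame controls Thornfield.
Corven holds 100% of Crestway, so Kwame controls Crestway.
Selkirk and Thornfield together hold 6% + 94% = 100% of Quillon, so Kwame controls Quillon.
Selkirk and Quillon together hold 30% + 70% = 100% of Ironvale, so Kwame controls Ironvale.
Ironvale and Thornfield and Selkirk together hold 18% + 43% + 25% = 86% of Tessera, so Kwame controls Tessera.
Thornfield and Crestway together hold 60% + 10% = 70% of Rowan, so Kwame controls Rowan.
No other company's threshold is met.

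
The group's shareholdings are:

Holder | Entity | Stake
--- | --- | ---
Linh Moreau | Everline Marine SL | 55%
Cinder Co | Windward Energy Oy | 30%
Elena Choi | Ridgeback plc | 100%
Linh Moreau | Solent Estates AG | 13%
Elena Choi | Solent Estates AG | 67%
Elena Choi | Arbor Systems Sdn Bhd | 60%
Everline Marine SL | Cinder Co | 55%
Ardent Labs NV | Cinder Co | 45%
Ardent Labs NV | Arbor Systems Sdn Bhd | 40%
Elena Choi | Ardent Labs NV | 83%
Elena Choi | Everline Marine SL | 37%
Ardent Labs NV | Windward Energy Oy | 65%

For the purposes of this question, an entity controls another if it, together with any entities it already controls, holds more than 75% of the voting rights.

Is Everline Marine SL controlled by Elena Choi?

No

Elena holds 100% of Ridgeback, so Elena controls Ridgeback.
Elena holds 83% of Ardent, so Elena controls Ardent.
Elena and Ardent together hold 60% + 40% = 100% of Arbor, so Elena controls Arbor.
In Everline, Elena's side holds only 37%, not > 75%.
So Elena does not control Everline.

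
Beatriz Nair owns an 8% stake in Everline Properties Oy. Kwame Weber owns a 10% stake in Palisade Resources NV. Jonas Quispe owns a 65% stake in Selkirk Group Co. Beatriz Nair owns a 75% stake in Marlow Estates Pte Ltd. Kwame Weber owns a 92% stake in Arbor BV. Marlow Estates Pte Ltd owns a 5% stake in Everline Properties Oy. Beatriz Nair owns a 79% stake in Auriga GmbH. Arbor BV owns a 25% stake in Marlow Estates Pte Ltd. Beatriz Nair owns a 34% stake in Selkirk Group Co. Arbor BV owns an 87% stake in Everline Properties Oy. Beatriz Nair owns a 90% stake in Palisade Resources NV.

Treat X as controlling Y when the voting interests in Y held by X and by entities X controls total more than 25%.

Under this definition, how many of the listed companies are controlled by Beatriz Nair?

4

Beatriz holds 75% of Marlow, so Beatriz controls Marlow.
Beatriz holds 34% of Selkirk, so Beatriz controls Selkirk.
Beatriz holds 90% of Palisade, so Beatriz controls Palisade.
Beatriz holds 79% of Auriga, so Beatriz controls Auriga.
No other company's threshold is met.
Beatriz controls 4 companies.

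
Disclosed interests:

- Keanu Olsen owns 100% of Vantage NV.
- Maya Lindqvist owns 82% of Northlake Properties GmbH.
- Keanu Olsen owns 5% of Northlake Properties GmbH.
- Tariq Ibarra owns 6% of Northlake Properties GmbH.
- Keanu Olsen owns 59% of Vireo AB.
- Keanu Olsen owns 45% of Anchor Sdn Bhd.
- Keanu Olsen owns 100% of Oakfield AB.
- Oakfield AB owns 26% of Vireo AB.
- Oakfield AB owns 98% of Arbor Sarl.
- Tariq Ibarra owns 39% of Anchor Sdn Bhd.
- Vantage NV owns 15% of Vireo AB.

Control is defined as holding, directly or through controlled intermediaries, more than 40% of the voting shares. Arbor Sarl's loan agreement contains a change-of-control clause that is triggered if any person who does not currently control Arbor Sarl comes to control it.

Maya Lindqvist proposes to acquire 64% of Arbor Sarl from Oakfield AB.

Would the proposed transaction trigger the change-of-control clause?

The purchase adds only to Maya's holdings (Oakfield's stake shrinks), so Maya is the only person who could newly come to control Arbor.
Maya holds 82% of Northlake, so Maya controls Northlake.
Neither Maya nor any entity Maya controls holds any voting interest in Arbor.
So before the transaction, Maya does not control Arbor.
After the purchase, Maya holds 64% of Arbor directly, and Oakfield's stake falls to 34%.
Maya holds 64% of Arbor, so Maya controls Arbor.
Maya did not control Arbor before and does after, so the clause is triggered.

Yes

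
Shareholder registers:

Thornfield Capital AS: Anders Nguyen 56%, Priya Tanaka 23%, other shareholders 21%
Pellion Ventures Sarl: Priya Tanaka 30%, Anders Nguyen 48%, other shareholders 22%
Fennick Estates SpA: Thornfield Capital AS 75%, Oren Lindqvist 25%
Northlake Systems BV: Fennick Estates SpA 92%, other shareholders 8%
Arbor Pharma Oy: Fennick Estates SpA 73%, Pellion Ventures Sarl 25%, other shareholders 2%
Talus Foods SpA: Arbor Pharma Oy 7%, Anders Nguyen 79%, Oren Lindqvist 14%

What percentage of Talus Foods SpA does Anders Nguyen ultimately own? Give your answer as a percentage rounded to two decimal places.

Anders reaches Talus along 3 paths.
Via Thornfield → Fennick → Arbor: 56% × 75% × 73% × 7% = 2.1462%.
Via Pellion → Arbor: 48% × 25% × 7% = 0.84%.
Direct stake: 79% = 79%.
Total: 2.1462% + 0.84% + 79% = 81.9862%.
Rounded: 81.99%.

81.99%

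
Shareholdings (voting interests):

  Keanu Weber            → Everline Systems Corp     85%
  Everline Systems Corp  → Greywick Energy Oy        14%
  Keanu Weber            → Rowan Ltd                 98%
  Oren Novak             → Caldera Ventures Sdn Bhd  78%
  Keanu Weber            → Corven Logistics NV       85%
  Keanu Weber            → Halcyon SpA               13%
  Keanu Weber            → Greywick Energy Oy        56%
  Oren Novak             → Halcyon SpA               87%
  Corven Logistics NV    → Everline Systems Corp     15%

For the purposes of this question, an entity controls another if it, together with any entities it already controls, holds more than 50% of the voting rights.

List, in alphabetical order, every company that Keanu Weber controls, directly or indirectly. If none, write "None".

Corven Logistics NV, Everline Systems Corp, Greywick Energy Oy, Rowan Ltd

Keanu holds 85% of Corven, so Keanu controls Corven.
Keanu holds 98% of Rowan, so Keanu controls Rowan.
Keanu and Corven together hold 85% + 15% = 100% of Everline, so Keanu controls Everline.
Keanu and Everline together hold 56% + 14% = 70% of Greywick, so Keanu controls Greywick.
No other company's threshold is met.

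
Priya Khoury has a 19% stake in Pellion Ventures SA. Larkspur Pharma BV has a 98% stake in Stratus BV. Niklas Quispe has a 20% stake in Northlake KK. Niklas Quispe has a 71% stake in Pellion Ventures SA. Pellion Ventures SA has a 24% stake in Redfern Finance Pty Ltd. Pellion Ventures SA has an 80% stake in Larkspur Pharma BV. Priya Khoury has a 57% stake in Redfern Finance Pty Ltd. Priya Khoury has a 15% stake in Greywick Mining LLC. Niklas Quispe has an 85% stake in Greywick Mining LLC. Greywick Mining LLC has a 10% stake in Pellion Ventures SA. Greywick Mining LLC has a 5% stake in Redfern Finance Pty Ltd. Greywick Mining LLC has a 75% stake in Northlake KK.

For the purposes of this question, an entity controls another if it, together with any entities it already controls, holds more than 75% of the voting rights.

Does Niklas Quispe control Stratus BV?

Niklas holds 85% of Greywick, so Niklas controls Greywick.
Greywick and Niklas together hold 10% + 71% = 81% of Pellion, so Niklas controls Pellion.
Pellion holds 80% of Larkspur, so Niklas controls Larkspur.
Larkspur holds 98% of Stratus, so Niklas controls Stratus.

Yes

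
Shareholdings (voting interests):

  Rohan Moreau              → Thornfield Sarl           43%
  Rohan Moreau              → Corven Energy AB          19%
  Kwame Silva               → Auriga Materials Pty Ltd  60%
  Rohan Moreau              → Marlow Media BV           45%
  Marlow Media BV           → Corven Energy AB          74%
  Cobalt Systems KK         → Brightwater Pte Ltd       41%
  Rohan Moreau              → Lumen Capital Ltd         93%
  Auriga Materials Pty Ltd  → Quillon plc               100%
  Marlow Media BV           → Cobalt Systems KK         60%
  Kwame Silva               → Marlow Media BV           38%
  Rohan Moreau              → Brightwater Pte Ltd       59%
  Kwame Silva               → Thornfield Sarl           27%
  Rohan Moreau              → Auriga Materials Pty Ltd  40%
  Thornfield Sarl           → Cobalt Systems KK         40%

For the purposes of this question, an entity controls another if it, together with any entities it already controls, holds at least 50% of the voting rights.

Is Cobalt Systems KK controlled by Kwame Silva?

No

Kwame holds 60% of Auriga, so Kwame controls Auriga.
Auriga holds 100% of Quillon, so Kwame controls Quillon.
Neither Kwame nor any entity Kwame controls holds any voting interest in Cobalt.
So Kwame does not control Cobalt.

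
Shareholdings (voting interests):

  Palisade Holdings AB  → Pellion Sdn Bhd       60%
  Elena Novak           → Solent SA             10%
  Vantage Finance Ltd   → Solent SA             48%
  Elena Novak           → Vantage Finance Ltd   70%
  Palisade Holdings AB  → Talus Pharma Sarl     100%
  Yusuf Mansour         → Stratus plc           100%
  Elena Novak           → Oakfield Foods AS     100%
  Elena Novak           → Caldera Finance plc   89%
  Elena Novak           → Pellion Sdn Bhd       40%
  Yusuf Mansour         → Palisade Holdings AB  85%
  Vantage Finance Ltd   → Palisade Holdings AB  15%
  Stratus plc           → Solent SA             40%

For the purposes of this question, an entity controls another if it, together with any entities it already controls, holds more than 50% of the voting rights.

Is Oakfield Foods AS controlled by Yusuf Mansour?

No

Yusuf holds 100% of Stratus, so Yusuf controls Stratus.
Yusuf holds 85% of Palisade, so Yusuf controls Palisade.
Palisade holds 100% of Talus, so Yusuf controls Talus.
Palisade holds 60% of Pellion, so Yusuf controls Pellion.
Neither Yusuf nor any entity Yusuf controls holds any voting interest in Oakfield.
So Yusuf does not control Oakfield.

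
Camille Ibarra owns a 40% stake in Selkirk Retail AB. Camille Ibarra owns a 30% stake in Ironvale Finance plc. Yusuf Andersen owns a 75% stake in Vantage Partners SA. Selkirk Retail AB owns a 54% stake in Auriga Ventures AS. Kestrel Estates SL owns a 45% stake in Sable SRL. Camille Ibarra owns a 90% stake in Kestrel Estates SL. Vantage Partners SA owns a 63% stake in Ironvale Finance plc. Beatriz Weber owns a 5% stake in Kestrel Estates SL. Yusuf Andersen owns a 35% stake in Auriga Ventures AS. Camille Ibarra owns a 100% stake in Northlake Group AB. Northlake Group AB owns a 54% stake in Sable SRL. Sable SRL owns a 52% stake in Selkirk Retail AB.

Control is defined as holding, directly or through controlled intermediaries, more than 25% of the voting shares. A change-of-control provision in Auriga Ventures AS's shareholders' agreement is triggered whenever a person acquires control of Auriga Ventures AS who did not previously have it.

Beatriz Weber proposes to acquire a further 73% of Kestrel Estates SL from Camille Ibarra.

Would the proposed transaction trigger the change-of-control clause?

The purchase adds only to Beatriz's holdings (Camille's stake shrinks), so Beatriz is the only person who could newly come to control Auriga.
Beatriz's largest direct stake is 5% in Kestrel, which does not meet the threshold, so Beatriz controls no company.
Neither Beatriz nor any entity Beatriz controls holds any voting interest in Auriga.
So before the transaction, Beatriz does not control Auriga.
After the purchase, Beatriz's direct stake in Kestrel rises to 5% + 73% = 78%, and Camille's stake falls to 17%.
Beatriz holds 78% of Kestrel, so Beatriz controls Kestrel.
Kestrel holds 45% of Sable, so Beatriz controls Sable.
Sable holds 52% of Selkirk, so Beatriz controls Selkirk.
Selkirk holds 54% of Auriga, so Beatriz controls Auriga.
Beatriz did not control Auriga before and does after, so the clause is triggered.

Yes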